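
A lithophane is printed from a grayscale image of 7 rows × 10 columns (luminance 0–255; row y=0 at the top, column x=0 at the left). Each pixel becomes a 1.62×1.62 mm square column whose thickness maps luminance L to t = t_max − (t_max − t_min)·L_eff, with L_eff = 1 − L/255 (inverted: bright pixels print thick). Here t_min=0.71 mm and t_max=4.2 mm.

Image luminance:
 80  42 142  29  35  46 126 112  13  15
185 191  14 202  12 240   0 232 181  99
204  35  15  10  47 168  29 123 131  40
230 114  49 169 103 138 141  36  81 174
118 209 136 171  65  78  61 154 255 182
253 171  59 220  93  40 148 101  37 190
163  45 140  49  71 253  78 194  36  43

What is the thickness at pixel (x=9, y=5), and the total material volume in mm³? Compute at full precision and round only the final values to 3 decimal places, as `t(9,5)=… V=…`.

span = t_max - t_min = 4.2 - 0.71 = 3.490
L(9,5) = 190, L_eff = 1 - 190/255 = 0.254902 (inverted)
t(9,5) = 4.2 - 3.490·0.254902 = 3.310
Σt over all 7·10 pixels = 1001401/6375 ≈ 157.0825098
V = pitch²·Σt = 1.62²·1001401/6375 = 412.247

t(9,5)=3.310 V=412.247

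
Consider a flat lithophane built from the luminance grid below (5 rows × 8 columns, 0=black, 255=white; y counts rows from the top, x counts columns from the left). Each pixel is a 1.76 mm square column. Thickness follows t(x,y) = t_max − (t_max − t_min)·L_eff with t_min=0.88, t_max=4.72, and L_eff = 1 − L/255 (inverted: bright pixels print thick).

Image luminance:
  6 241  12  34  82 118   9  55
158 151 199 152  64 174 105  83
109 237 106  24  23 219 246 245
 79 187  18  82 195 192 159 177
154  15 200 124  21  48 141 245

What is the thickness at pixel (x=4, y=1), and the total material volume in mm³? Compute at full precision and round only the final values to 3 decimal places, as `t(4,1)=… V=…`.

t(4,1)=1.844 V=337.089

span = t_max - t_min = 4.72 - 0.88 = 3.840
L(4,1) = 64, L_eff = 1 - 64/255 = 0.749020 (inverted)
t(4,1) = 4.72 - 3.840·0.749020 = 1.844
Σt over all 5·8 pixels = 231248/2125 ≈ 108.8225882
V = pitch²·Σt = 1.76²·231248/2125 = 337.089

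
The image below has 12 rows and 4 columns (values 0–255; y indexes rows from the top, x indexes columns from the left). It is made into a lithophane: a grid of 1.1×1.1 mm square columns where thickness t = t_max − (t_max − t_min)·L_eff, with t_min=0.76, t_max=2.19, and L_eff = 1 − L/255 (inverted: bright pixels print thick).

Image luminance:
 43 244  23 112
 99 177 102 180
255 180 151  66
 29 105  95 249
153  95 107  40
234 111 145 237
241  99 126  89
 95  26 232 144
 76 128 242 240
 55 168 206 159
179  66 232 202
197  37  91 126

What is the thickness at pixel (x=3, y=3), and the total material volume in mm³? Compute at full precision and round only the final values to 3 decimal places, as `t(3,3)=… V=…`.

t(3,3)=2.156 V=89.522

span = t_max - t_min = 2.19 - 0.76 = 1.430
L(3,3) = 249, L_eff = 1 - 249/255 = 0.023529 (inverted)
t(3,3) = 2.19 - 1.430·0.023529 = 2.156
Σt over all 12·4 pixels = 471656/6375 ≈ 73.9852549
V = pitch²·Σt = 1.1²·471656/6375 = 89.522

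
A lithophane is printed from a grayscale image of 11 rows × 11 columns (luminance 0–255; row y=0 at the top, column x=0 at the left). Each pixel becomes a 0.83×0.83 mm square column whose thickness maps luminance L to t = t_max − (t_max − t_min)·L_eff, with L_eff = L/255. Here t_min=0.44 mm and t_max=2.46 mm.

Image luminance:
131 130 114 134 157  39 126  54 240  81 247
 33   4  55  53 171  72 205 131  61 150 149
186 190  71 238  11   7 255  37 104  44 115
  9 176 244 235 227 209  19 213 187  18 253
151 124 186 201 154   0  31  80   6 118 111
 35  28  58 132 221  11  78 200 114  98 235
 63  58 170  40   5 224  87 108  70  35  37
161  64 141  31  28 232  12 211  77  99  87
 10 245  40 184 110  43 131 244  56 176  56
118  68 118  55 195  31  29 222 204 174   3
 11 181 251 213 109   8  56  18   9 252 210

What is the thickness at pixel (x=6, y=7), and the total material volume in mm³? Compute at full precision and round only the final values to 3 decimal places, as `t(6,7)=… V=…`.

t(6,7)=2.365 V=129.602

span = t_max - t_min = 2.46 - 0.44 = 2.020
L(6,7) = 12, L_eff = 12/255 = 0.047059
t(6,7) = 2.46 - 2.020·0.047059 = 2.365
Σt over all 11·11 pixels = 399773/2125 ≈ 188.1284706
V = pitch²·Σt = 0.83²·399773/2125 = 129.602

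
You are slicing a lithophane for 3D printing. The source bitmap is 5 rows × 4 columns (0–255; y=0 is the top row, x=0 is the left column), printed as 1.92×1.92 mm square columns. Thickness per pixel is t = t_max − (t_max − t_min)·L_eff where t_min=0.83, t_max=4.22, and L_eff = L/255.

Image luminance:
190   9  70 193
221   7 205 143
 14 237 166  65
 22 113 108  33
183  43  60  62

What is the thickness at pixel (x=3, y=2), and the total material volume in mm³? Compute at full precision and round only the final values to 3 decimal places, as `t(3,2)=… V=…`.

t(3,2)=3.356 V=206.060

span = t_max - t_min = 4.22 - 0.83 = 3.390
L(3,2) = 65, L_eff = 65/255 = 0.254902
t(3,2) = 4.22 - 3.390·0.254902 = 3.356
Σt over all 5·4 pixels = 118782/2125 ≈ 55.8974118
V = pitch²·Σt = 1.92²·118782/2125 = 206.060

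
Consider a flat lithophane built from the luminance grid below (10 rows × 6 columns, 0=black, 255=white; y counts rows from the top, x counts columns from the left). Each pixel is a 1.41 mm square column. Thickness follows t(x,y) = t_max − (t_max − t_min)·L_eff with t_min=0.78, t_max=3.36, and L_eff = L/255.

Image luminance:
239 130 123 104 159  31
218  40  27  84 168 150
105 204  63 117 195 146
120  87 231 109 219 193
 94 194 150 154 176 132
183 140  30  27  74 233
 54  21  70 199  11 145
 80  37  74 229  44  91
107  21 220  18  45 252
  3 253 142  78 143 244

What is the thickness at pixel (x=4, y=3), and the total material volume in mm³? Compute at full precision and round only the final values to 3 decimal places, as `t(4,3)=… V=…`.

t(4,3)=1.144 V=251.347

span = t_max - t_min = 3.36 - 0.78 = 2.580
L(4,3) = 219, L_eff = 219/255 = 0.858824
t(4,3) = 3.36 - 2.580·0.858824 = 1.144
Σt over all 10·6 pixels = 53731/425 ≈ 126.4258824
V = pitch²·Σt = 1.41²·53731/425 = 251.347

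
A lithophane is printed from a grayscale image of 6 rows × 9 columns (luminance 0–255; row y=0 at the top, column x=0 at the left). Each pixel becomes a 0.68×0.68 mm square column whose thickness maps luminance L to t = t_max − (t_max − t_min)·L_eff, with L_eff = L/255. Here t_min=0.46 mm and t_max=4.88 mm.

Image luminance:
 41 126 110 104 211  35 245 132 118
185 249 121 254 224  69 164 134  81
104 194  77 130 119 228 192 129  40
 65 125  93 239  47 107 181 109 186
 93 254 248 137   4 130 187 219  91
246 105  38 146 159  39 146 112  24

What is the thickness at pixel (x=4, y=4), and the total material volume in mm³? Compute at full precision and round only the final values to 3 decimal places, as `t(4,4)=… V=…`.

span = t_max - t_min = 4.88 - 0.46 = 4.420
L(4,4) = 4, L_eff = 4/255 = 0.015686
t(4,4) = 4.88 - 4.420·0.015686 = 4.811
Σt over all 6·9 pixels = 51071/375 ≈ 136.1893333
V = pitch²·Σt = 0.68²·51071/375 = 62.974

t(4,4)=4.811 V=62.974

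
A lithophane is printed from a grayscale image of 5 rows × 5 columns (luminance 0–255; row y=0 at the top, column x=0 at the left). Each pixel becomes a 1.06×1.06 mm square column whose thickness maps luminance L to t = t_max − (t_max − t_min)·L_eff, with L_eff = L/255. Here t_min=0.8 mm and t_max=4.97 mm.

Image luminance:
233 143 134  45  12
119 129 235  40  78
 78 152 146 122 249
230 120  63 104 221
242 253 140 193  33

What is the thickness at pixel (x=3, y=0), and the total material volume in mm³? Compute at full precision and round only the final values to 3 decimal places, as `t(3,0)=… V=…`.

span = t_max - t_min = 4.97 - 0.8 = 4.170
L(3,0) = 45, L_eff = 45/255 = 0.176471
t(3,0) = 4.97 - 4.170·0.176471 = 4.234
Σt over all 5·5 pixels = 567679/8500 ≈ 66.7857647
V = pitch²·Σt = 1.06²·567679/8500 = 75.040

t(3,0)=4.234 V=75.040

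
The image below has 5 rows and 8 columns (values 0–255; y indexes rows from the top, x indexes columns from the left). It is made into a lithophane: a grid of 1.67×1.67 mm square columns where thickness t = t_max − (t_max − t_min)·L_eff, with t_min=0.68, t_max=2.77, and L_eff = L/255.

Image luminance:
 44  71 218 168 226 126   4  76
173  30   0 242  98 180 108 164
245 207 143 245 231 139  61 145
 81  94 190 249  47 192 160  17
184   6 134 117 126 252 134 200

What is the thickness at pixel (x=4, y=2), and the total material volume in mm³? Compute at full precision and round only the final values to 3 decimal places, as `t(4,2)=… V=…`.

span = t_max - t_min = 2.77 - 0.68 = 2.090
L(4,2) = 231, L_eff = 231/255 = 0.905882
t(4,2) = 2.77 - 2.090·0.905882 = 0.877
Σt over all 5·8 pixels = 1670257/25500 ≈ 65.5002745
V = pitch²·Σt = 1.67²·1670257/25500 = 182.674

t(4,2)=0.877 V=182.674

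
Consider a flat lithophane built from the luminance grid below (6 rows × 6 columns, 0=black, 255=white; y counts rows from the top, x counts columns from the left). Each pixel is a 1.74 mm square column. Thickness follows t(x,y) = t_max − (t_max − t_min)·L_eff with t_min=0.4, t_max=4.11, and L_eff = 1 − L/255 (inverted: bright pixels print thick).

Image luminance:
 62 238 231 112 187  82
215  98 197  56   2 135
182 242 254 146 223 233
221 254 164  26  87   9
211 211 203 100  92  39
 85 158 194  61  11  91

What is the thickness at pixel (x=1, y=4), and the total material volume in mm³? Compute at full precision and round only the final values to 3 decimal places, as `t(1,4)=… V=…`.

t(1,4)=3.470 V=268.774

span = t_max - t_min = 4.11 - 0.4 = 3.710
L(1,4) = 211, L_eff = 1 - 211/255 = 0.172549 (inverted)
t(1,4) = 4.11 - 3.710·0.172549 = 3.470
Σt over all 6·6 pixels = 188646/2125 ≈ 88.7745882
V = pitch²·Σt = 1.74²·188646/2125 = 268.774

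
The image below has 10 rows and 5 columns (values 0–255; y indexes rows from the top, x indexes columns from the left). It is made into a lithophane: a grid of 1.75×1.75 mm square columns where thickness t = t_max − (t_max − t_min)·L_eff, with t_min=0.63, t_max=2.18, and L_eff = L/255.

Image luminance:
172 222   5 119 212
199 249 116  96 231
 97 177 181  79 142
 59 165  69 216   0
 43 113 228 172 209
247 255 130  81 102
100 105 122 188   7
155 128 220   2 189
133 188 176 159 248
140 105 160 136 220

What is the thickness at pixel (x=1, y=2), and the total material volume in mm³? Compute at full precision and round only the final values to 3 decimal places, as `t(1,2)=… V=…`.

span = t_max - t_min = 2.18 - 0.63 = 1.550
L(1,2) = 177, L_eff = 177/255 = 0.694118
t(1,2) = 2.18 - 1.550·0.694118 = 1.104
Σt over all 10·5 pixels = 330623/5100 ≈ 64.8280392
V = pitch²·Σt = 1.75²·330623/5100 = 198.536

t(1,2)=1.104 V=198.536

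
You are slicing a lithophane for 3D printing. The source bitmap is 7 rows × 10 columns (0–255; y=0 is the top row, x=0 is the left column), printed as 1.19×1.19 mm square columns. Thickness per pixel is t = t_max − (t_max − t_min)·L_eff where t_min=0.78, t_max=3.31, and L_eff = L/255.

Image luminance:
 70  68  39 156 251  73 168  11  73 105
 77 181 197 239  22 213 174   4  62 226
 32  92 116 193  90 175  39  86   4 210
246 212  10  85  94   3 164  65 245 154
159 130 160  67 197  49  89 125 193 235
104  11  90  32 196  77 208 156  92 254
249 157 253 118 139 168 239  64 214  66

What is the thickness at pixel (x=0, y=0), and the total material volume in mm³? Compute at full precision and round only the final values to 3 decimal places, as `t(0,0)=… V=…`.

span = t_max - t_min = 3.31 - 0.78 = 2.530
L(0,0) = 70, L_eff = 70/255 = 0.274510
t(0,0) = 3.31 - 2.530·0.274510 = 2.615
Σt over all 7·10 pixels = 241837/1700 ≈ 142.2570588
V = pitch²·Σt = 1.19²·241837/1700 = 201.450

t(0,0)=2.615 V=201.450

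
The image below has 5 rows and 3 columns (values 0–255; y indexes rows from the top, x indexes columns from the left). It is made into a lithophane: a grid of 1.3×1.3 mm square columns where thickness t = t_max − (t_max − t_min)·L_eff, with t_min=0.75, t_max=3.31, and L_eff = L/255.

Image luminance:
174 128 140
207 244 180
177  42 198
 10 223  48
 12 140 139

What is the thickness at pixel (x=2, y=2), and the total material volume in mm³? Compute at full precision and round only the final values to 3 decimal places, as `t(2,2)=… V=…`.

t(2,2)=1.322 V=48.924

span = t_max - t_min = 3.31 - 0.75 = 2.560
L(2,2) = 198, L_eff = 198/255 = 0.776471
t(2,2) = 3.31 - 2.560·0.776471 = 1.322
Σt over all 5·3 pixels = 738203/25500 ≈ 28.9491373
V = pitch²·Σt = 1.3²·738203/25500 = 48.924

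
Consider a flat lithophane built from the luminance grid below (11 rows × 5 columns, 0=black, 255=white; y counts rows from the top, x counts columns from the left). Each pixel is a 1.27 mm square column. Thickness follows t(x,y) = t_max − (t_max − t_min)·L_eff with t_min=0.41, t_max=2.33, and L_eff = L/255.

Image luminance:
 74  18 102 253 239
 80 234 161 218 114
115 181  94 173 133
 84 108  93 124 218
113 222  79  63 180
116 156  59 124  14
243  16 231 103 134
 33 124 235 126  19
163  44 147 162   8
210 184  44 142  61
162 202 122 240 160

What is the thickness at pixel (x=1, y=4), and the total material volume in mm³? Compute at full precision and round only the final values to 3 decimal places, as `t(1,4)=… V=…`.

t(1,4)=0.658 V=118.563

span = t_max - t_min = 2.33 - 0.41 = 1.920
L(1,4) = 222, L_eff = 222/255 = 0.870588
t(1,4) = 2.33 - 1.920·0.870588 = 0.658
Σt over all 11·5 pixels = 624827/8500 ≈ 73.5090588
V = pitch²·Σt = 1.27²·624827/8500 = 118.563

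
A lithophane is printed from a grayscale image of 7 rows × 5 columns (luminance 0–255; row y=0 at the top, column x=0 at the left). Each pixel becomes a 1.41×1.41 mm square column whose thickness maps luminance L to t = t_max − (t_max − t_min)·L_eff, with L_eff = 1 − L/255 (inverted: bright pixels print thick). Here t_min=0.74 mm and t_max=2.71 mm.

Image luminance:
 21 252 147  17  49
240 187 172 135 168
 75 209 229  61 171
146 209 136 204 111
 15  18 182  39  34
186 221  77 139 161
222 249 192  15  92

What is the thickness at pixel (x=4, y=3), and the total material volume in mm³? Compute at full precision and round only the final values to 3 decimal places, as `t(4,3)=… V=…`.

span = t_max - t_min = 2.71 - 0.74 = 1.970
L(4,3) = 111, L_eff = 1 - 111/255 = 0.564706 (inverted)
t(4,3) = 2.71 - 1.970·0.564706 = 1.598
Σt over all 7·5 pixels = 1602307/25500 ≈ 62.8355686
V = pitch²·Σt = 1.41²·1602307/25500 = 124.923

t(4,3)=1.598 V=124.923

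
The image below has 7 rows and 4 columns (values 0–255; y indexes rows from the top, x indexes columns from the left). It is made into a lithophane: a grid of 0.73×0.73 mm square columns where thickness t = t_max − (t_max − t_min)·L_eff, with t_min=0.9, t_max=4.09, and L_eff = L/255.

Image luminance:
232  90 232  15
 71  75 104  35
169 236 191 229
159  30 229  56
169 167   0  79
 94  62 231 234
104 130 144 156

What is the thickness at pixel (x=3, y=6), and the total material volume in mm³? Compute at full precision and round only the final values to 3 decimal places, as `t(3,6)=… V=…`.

t(3,6)=2.138 V=36.208

span = t_max - t_min = 4.09 - 0.9 = 3.190
L(3,6) = 156, L_eff = 156/255 = 0.611765
t(3,6) = 4.09 - 3.190·0.611765 = 2.138
Σt over all 7·4 pixels = 67.946
V = pitch²·Σt = 0.73²·67.946 = 36.208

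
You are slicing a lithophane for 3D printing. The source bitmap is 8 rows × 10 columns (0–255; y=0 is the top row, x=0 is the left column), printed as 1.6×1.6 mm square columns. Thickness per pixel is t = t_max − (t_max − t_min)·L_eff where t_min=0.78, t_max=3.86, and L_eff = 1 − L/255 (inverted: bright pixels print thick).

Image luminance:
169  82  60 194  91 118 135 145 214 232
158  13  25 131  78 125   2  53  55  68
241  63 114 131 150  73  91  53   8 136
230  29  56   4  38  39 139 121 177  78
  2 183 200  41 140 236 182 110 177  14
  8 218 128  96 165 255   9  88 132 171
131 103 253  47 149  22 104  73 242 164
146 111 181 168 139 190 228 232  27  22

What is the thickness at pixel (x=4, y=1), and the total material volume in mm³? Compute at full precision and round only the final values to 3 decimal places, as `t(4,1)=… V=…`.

t(4,1)=1.722 V=450.585

span = t_max - t_min = 3.86 - 0.78 = 3.080
L(4,1) = 78, L_eff = 1 - 78/255 = 0.694118 (inverted)
t(4,1) = 3.86 - 3.080·0.694118 = 1.722
Σt over all 8·10 pixels = 1122062/6375 ≈ 176.0097255
V = pitch²·Σt = 1.6²·1122062/6375 = 450.585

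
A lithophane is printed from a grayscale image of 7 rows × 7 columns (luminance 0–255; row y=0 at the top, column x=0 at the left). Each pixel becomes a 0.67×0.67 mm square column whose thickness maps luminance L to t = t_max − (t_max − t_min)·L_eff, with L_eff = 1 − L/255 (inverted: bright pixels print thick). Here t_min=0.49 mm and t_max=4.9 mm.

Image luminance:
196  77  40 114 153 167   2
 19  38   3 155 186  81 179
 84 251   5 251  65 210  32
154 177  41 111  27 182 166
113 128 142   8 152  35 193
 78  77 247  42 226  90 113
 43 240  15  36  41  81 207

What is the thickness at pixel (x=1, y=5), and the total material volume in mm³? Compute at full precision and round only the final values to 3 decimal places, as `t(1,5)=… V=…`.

span = t_max - t_min = 4.9 - 0.49 = 4.410
L(1,5) = 77, L_eff = 1 - 77/255 = 0.698039 (inverted)
t(1,5) = 4.9 - 4.410·0.698039 = 1.822
Σt over all 7·7 pixels = 252154/2125 ≈ 118.6607059
V = pitch²·Σt = 0.67²·252154/2125 = 53.267

t(1,5)=1.822 V=53.267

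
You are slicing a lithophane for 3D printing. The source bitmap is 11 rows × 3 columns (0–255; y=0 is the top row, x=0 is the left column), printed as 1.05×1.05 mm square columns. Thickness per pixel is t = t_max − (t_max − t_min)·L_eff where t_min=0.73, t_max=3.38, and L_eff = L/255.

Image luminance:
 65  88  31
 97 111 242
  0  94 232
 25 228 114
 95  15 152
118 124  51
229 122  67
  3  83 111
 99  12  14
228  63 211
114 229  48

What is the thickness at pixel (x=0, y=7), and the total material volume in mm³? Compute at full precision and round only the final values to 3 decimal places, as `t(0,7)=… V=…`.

span = t_max - t_min = 3.38 - 0.73 = 2.650
L(0,7) = 3, L_eff = 3/255 = 0.011765
t(0,7) = 3.38 - 2.650·0.011765 = 3.349
Σt over all 11·3 pixels = 382559/5100 ≈ 75.0115686
V = pitch²·Σt = 1.05²·382559/5100 = 82.700

t(0,7)=3.349 V=82.700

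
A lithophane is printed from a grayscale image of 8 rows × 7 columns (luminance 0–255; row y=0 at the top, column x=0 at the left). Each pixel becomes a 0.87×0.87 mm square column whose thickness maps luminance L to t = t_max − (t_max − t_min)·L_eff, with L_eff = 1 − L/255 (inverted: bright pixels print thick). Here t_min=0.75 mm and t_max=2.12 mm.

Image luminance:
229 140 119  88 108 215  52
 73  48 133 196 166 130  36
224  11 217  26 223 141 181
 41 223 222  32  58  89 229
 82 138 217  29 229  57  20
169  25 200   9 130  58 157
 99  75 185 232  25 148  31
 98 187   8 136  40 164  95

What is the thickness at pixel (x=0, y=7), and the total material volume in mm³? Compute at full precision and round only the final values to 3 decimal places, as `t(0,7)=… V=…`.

t(0,7)=1.277 V=59.007

span = t_max - t_min = 2.12 - 0.75 = 1.370
L(0,7) = 98, L_eff = 1 - 98/255 = 0.615686 (inverted)
t(0,7) = 2.12 - 1.370·0.615686 = 1.277
Σt over all 8·7 pixels = 662647/8500 ≈ 77.9584706
V = pitch²·Σt = 0.87²·662647/8500 = 59.007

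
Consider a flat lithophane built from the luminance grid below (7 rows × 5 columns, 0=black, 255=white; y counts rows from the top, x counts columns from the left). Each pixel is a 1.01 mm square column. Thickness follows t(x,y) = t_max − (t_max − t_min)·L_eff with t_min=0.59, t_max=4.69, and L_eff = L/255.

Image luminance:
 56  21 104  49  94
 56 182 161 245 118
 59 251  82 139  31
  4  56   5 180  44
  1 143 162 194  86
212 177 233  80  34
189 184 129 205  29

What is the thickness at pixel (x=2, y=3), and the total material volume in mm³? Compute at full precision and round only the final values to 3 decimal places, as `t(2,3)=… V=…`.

t(2,3)=4.610 V=101.925

span = t_max - t_min = 4.69 - 0.59 = 4.100
L(2,3) = 5, L_eff = 5/255 = 0.019608
t(2,3) = 4.69 - 4.100·0.019608 = 4.610
Σt over all 7·5 pixels = 1199/12 ≈ 99.9166667
V = pitch²·Σt = 1.01²·1199/12 = 101.925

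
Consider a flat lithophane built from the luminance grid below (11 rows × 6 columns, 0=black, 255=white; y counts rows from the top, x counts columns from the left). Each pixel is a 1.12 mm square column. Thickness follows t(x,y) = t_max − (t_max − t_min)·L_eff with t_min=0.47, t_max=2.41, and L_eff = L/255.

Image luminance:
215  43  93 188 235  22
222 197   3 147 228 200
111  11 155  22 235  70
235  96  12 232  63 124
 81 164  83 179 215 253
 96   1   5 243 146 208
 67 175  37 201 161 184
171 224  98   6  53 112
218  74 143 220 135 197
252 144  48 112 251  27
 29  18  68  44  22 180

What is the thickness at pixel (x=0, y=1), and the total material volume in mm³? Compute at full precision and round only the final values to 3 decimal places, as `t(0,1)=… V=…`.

span = t_max - t_min = 2.41 - 0.47 = 1.940
L(0,1) = 222, L_eff = 222/255 = 0.870588
t(0,1) = 2.41 - 1.940·0.870588 = 0.721
Σt over all 11·6 pixels = 1203127/12750 ≈ 94.3629020
V = pitch²·Σt = 1.12²·1203127/12750 = 118.369

t(0,1)=0.721 V=118.369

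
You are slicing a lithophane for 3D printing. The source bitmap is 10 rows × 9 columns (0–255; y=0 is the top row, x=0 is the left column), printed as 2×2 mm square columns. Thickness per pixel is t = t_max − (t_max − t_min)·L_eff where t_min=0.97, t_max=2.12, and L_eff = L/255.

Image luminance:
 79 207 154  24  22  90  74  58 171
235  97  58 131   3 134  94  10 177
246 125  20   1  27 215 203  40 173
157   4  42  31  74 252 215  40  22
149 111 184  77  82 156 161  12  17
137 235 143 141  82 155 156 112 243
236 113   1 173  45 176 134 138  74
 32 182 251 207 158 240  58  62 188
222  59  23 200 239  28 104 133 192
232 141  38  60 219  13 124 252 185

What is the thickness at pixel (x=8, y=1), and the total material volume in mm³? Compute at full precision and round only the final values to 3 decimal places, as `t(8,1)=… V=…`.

span = t_max - t_min = 2.12 - 0.97 = 1.150
L(8,1) = 177, L_eff = 177/255 = 0.694118
t(8,1) = 2.12 - 1.150·0.694118 = 1.322
Σt over all 10·9 pixels = 72031/510 ≈ 141.2372549
V = pitch²·Σt = 2²·72031/510 = 564.949

t(8,1)=1.322 V=564.949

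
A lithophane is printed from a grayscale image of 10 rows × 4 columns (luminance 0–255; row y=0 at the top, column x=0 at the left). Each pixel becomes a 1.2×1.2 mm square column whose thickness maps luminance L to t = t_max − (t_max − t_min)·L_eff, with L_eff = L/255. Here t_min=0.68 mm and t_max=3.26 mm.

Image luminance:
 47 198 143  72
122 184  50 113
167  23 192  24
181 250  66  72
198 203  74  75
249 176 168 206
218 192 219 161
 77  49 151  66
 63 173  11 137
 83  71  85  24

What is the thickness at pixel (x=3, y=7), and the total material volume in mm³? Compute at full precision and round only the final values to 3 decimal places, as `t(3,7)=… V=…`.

span = t_max - t_min = 3.26 - 0.68 = 2.580
L(3,7) = 66, L_eff = 66/255 = 0.258824
t(3,7) = 3.26 - 2.580·0.258824 = 2.592
Σt over all 10·4 pixels = 337781/4250 ≈ 79.4778824
V = pitch²·Σt = 1.2²·337781/4250 = 114.448

t(3,7)=2.592 V=114.448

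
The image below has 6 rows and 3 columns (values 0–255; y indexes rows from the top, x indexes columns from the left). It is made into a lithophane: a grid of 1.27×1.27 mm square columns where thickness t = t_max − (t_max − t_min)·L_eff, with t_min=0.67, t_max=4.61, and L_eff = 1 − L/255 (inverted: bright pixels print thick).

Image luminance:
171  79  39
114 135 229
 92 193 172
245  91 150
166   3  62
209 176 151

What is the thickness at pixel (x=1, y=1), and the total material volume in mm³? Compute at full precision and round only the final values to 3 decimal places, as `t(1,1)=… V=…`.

t(1,1)=2.756 V=81.181

span = t_max - t_min = 4.61 - 0.67 = 3.940
L(1,1) = 135, L_eff = 1 - 135/255 = 0.470588 (inverted)
t(1,1) = 4.61 - 3.940·0.470588 = 2.756
Σt over all 6·3 pixels = 320867/6375 ≈ 50.3320784
V = pitch²·Σt = 1.27²·320867/6375 = 81.181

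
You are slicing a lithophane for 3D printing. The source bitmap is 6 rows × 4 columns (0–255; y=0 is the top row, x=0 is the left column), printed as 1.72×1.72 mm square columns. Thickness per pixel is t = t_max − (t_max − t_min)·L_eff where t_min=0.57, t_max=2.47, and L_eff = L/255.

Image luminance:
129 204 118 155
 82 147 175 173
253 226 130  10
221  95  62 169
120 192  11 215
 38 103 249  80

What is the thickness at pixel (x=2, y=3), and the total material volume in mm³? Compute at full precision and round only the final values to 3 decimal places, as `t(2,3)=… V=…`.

t(2,3)=2.008 V=101.376

span = t_max - t_min = 2.47 - 0.57 = 1.900
L(2,3) = 62, L_eff = 62/255 = 0.243137
t(2,3) = 2.47 - 1.900·0.243137 = 2.008
Σt over all 6·4 pixels = 29127/850 ≈ 34.2670588
V = pitch²·Σt = 1.72²·29127/850 = 101.376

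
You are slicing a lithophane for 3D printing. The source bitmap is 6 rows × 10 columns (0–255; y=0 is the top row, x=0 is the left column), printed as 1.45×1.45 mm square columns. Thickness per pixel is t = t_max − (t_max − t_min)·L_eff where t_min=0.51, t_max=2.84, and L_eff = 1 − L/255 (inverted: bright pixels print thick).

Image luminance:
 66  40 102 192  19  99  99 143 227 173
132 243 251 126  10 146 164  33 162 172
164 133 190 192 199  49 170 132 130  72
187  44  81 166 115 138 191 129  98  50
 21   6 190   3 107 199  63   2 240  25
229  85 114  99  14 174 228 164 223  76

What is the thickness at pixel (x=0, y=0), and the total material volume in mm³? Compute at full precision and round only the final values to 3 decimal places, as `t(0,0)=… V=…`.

t(0,0)=1.113 V=208.247

span = t_max - t_min = 2.84 - 0.51 = 2.330
L(0,0) = 66, L_eff = 1 - 66/255 = 0.741176 (inverted)
t(0,0) = 2.84 - 2.330·0.741176 = 1.113
Σt over all 6·10 pixels = 841901/8500 ≈ 99.0471765
V = pitch²·Σt = 1.45²·841901/8500 = 208.247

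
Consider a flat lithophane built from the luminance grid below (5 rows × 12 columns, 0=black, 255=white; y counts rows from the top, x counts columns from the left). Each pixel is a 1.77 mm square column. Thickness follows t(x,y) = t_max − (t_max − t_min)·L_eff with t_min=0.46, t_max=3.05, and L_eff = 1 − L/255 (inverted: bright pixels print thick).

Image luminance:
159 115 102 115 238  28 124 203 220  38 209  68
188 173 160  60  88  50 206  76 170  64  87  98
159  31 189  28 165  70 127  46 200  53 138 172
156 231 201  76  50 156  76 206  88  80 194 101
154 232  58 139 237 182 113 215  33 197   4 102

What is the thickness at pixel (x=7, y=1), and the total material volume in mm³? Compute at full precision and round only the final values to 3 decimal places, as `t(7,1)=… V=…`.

span = t_max - t_min = 3.05 - 0.46 = 2.590
L(7,1) = 76, L_eff = 1 - 76/255 = 0.701961 (inverted)
t(7,1) = 3.05 - 2.590·0.701961 = 1.232
Σt over all 5·12 pixels = 449597/4250 ≈ 105.7875294
V = pitch²·Σt = 1.77²·449597/4250 = 331.422

t(7,1)=1.232 V=331.422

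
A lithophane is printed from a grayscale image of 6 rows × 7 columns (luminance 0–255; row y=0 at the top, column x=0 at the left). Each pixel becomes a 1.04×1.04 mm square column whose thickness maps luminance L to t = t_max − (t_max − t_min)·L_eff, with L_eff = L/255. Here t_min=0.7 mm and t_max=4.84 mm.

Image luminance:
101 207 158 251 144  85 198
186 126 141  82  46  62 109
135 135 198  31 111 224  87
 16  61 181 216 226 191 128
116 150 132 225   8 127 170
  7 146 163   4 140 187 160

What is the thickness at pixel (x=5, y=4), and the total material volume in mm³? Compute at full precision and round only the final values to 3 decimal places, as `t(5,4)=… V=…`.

span = t_max - t_min = 4.84 - 0.7 = 4.140
L(5,4) = 127, L_eff = 127/255 = 0.498039
t(5,4) = 4.84 - 4.140·0.498039 = 2.778
Σt over all 6·7 pixels = 479541/4250 ≈ 112.8331765
V = pitch²·Σt = 1.04²·479541/4250 = 122.040

t(5,4)=2.778 V=122.040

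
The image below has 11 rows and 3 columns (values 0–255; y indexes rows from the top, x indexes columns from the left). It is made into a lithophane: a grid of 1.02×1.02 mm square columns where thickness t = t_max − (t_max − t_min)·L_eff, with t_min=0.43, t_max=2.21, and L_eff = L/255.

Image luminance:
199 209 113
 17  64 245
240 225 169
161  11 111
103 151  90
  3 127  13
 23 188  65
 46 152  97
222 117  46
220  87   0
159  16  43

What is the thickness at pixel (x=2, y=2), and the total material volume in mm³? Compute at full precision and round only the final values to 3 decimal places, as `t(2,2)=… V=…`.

span = t_max - t_min = 2.21 - 0.43 = 1.780
L(2,2) = 169, L_eff = 169/255 = 0.662745
t(2,2) = 2.21 - 1.780·0.662745 = 1.030
Σt over all 11·3 pixels = 398473/8500 ≈ 46.8791765
V = pitch²·Σt = 1.02²·398473/8500 = 48.773

t(2,2)=1.030 V=48.773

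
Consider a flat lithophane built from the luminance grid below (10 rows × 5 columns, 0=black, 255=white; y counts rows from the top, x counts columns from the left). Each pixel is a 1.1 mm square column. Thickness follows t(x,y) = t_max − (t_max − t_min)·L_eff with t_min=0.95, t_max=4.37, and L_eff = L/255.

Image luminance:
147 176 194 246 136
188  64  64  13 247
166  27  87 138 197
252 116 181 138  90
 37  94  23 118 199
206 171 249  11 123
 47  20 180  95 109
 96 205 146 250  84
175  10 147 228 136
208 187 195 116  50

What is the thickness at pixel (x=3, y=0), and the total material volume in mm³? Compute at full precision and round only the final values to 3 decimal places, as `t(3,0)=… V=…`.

span = t_max - t_min = 4.37 - 0.95 = 3.420
L(3,0) = 246, L_eff = 246/255 = 0.964706
t(3,0) = 4.37 - 3.420·0.964706 = 1.071
Σt over all 10·5 pixels = 542051/4250 ≈ 127.5414118
V = pitch²·Σt = 1.1²·542051/4250 = 154.325

t(3,0)=1.071 V=154.325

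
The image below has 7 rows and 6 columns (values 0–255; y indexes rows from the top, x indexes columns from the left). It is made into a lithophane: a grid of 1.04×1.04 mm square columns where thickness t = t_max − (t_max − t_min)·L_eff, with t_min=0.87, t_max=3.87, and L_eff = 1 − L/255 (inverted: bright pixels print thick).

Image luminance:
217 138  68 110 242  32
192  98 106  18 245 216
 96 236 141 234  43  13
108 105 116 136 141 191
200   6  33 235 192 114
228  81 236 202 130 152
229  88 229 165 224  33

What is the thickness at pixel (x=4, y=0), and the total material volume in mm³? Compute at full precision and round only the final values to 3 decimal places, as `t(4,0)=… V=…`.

t(4,0)=3.717 V=116.112

span = t_max - t_min = 3.87 - 0.87 = 3.000
L(4,0) = 242, L_eff = 1 - 242/255 = 0.050980 (inverted)
t(4,0) = 3.87 - 3.000·0.050980 = 3.717
Σt over all 7·6 pixels = 91249/850 ≈ 107.3517647
V = pitch²·Σt = 1.04²·91249/850 = 116.112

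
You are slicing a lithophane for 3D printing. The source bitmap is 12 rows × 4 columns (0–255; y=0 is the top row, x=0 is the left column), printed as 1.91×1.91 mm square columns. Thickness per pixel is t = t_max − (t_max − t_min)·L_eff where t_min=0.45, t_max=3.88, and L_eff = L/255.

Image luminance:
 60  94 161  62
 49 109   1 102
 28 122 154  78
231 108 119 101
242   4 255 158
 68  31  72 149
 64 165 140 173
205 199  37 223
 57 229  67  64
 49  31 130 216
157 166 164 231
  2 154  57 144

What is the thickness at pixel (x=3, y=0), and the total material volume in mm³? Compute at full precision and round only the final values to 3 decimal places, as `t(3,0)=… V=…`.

t(3,0)=3.046 V=400.603

span = t_max - t_min = 3.88 - 0.45 = 3.430
L(3,0) = 62, L_eff = 62/255 = 0.243137
t(3,0) = 3.88 - 3.430·0.243137 = 3.046
Σt over all 12·4 pixels = 466699/4250 ≈ 109.8115294
V = pitch²·Σt = 1.91²·466699/4250 = 400.603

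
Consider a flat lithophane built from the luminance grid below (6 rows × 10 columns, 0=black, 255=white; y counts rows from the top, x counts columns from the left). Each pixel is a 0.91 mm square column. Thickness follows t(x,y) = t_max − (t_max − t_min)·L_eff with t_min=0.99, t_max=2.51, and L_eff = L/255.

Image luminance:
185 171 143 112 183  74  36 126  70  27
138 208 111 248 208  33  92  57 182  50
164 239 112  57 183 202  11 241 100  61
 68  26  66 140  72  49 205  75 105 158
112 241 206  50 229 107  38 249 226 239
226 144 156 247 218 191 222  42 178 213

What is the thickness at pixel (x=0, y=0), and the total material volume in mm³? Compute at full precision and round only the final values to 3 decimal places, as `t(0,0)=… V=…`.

t(0,0)=1.407 V=83.633

span = t_max - t_min = 2.51 - 0.99 = 1.520
L(0,0) = 185, L_eff = 185/255 = 0.725490
t(0,0) = 2.51 - 1.520·0.725490 = 1.407
Σt over all 6·10 pixels = 214613/2125 ≈ 100.9943529
V = pitch²·Σt = 0.91²·214613/2125 = 83.633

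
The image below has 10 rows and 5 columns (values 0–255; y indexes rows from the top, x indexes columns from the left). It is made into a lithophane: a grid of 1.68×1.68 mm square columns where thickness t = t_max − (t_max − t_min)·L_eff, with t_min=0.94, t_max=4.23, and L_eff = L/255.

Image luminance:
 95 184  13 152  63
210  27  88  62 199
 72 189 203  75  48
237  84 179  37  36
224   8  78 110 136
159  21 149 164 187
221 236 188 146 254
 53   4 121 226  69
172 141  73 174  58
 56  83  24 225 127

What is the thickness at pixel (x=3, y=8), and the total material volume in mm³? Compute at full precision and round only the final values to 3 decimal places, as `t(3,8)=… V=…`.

span = t_max - t_min = 4.23 - 0.94 = 3.290
L(3,8) = 174, L_eff = 174/255 = 0.682353
t(3,8) = 4.23 - 3.290·0.682353 = 1.985
Σt over all 10·5 pixels = 337319/2550 ≈ 132.2819608
V = pitch²·Σt = 1.68²·337319/2550 = 373.353

t(3,8)=1.985 V=373.353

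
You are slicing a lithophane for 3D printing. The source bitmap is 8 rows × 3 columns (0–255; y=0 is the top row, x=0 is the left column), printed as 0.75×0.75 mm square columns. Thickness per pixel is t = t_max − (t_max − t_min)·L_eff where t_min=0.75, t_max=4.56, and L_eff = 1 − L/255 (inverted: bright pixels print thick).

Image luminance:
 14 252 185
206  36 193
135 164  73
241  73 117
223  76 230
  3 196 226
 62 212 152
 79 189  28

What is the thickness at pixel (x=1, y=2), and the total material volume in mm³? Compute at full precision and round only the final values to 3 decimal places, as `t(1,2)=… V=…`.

t(1,2)=3.200 V=38.406

span = t_max - t_min = 4.56 - 0.75 = 3.810
L(1,2) = 164, L_eff = 1 - 164/255 = 0.356863 (inverted)
t(1,2) = 4.56 - 3.810·0.356863 = 3.200
Σt over all 8·3 pixels = 116071/1700 ≈ 68.2770588
V = pitch²·Σt = 0.75²·116071/1700 = 38.406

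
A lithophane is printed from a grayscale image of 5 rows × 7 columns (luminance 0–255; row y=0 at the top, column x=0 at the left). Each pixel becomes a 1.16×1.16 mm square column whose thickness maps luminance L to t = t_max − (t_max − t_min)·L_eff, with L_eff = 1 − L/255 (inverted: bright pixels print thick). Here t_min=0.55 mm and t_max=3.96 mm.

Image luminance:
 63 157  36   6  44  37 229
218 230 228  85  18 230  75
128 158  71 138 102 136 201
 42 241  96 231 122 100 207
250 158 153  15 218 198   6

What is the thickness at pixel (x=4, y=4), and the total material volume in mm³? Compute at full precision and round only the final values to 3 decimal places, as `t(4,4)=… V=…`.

t(4,4)=3.465 V=109.162

span = t_max - t_min = 3.96 - 0.55 = 3.410
L(4,4) = 218, L_eff = 1 - 218/255 = 0.145098 (inverted)
t(4,4) = 3.96 - 3.410·0.145098 = 3.465
Σt over all 5·7 pixels = 1034341/12750 ≈ 81.1247843
V = pitch²·Σt = 1.16²·1034341/12750 = 109.162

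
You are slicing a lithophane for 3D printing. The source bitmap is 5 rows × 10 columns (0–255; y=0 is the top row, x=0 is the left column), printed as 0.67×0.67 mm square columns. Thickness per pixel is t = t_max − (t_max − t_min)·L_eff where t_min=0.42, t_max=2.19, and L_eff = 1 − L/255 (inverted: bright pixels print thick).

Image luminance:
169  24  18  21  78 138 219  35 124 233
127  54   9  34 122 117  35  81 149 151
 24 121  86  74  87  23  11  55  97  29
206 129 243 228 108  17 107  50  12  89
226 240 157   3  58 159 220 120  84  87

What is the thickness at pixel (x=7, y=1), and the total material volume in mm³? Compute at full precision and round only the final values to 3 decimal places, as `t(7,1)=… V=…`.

span = t_max - t_min = 2.19 - 0.42 = 1.770
L(7,1) = 81, L_eff = 1 - 81/255 = 0.682353 (inverted)
t(7,1) = 2.19 - 1.770·0.682353 = 0.982
Σt over all 5·10 pixels = 119673/2125 ≈ 56.3167059
V = pitch²·Σt = 0.67²·119673/2125 = 25.281

t(7,1)=0.982 V=25.281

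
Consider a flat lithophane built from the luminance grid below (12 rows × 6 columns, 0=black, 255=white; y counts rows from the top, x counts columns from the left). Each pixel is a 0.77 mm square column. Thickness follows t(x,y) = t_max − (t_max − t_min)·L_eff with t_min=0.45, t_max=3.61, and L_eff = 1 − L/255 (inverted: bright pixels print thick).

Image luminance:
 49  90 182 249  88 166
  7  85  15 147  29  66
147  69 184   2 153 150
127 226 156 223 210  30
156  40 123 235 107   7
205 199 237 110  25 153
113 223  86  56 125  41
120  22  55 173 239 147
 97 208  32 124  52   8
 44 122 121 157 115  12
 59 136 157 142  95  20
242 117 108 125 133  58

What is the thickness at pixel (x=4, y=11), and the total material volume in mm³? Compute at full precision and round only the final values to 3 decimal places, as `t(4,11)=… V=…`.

t(4,11)=2.098 V=80.420

span = t_max - t_min = 3.61 - 0.45 = 3.160
L(4,11) = 133, L_eff = 1 - 133/255 = 0.478431 (inverted)
t(4,11) = 3.61 - 3.160·0.478431 = 2.098
Σt over all 12·6 pixels = 288233/2125 ≈ 135.6390588
V = pitch²·Σt = 0.77²·288233/2125 = 80.420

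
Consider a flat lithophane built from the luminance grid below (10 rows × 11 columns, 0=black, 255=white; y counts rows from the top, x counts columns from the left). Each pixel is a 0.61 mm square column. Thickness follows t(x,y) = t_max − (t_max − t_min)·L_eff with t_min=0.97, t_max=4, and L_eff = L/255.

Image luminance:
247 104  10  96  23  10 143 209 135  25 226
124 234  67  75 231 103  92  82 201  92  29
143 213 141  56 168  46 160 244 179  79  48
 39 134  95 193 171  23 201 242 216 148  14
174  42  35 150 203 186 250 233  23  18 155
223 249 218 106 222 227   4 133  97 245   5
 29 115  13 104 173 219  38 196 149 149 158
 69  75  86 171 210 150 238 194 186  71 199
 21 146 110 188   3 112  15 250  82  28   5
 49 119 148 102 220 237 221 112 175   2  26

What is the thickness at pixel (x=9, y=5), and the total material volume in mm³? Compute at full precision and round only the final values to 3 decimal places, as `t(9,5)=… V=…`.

span = t_max - t_min = 4 - 0.97 = 3.030
L(9,5) = 245, L_eff = 245/255 = 0.960784
t(9,5) = 4 - 3.030·0.960784 = 1.089
Σt over all 10·11 pixels = 579682/2125 ≈ 272.7915294
V = pitch²·Σt = 0.61²·579682/2125 = 101.506

t(9,5)=1.089 V=101.506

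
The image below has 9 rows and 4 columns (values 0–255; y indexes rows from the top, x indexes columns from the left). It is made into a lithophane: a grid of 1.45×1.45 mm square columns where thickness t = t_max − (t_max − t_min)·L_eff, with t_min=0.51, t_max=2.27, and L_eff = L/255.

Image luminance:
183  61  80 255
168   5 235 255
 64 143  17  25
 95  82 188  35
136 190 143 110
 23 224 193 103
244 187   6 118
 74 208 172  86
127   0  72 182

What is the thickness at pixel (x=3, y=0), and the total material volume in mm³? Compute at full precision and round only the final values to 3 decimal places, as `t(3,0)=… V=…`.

span = t_max - t_min = 2.27 - 0.51 = 1.760
L(3,0) = 255, L_eff = 255/255 = 1.000000
t(3,0) = 2.27 - 1.760·1.000000 = 0.510
Σt over all 9·4 pixels = 323449/6375 ≈ 50.7370980
V = pitch²·Σt = 1.45²·323449/6375 = 106.675

t(3,0)=0.510 V=106.675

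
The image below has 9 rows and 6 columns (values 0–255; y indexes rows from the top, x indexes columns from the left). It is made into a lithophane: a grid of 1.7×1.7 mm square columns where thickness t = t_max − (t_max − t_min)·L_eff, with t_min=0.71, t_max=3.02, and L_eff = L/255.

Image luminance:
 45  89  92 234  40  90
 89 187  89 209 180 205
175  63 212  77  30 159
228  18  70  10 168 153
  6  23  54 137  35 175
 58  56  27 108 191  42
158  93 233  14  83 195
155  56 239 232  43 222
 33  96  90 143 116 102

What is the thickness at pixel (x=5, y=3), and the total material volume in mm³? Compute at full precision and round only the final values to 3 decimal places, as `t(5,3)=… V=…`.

span = t_max - t_min = 3.02 - 0.71 = 2.310
L(5,3) = 153, L_eff = 153/255 = 0.600000
t(5,3) = 3.02 - 2.310·0.600000 = 1.634
Σt over all 9·6 pixels = 914401/8500 ≈ 107.5765882
V = pitch²·Σt = 1.7²·914401/8500 = 310.896

t(5,3)=1.634 V=310.896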